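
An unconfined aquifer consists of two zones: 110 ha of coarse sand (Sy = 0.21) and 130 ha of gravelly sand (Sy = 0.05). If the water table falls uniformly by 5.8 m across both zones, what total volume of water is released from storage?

A₁ = 110 ha = 1.1 × 10^6 m²; A₂ = 130 ha = 1.3 × 10^6 m²
ΔV₁ = 0.21 × 1.1 × 10^6 × 5.8 = 1.34 × 10^6 m³
ΔV₂ = 0.05 × 1.3 × 10^6 × 5.8 = 3.77 × 10^5 m³
ΔV = ΔV₁ + ΔV₂ = 1.717 × 10^6 m³

ΔV ≈ 1.72 × 10^6 m³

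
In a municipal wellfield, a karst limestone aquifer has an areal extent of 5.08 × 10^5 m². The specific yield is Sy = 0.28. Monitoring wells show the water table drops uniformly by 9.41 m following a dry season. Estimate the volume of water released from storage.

ΔV = Sy × A × Δh = 0.28 × 5.08 × 10^5 m² × 9.41 m = 1.338 × 10^6 m³

ΔV ≈ 1.34 × 10^6 m³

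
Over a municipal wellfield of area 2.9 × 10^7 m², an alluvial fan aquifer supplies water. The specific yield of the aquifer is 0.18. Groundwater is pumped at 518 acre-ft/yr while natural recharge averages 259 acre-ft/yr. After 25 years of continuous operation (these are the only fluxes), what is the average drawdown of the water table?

Net abstraction = 518 − 259 = 259 acre-ft/yr
Q_net = 259 acre-ft/yr = 875.3 m³/d
t = 25 years = 9125 d
ΔV = Q × t = 875.3 m³/d × 9125 d = 7.987 × 10^6 m³
Δh = ΔV / (Sy × A) = 7.987 × 10^6 / (0.18 × 2.9 × 10^7) = 1.53 m

Δh ≈ 1.53 m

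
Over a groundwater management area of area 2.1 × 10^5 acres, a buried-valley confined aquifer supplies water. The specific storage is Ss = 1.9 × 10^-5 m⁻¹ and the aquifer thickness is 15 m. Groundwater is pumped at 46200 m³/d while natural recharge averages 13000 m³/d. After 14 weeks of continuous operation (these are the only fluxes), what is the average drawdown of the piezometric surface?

S = Ss × b = 1.9 × 10^-5 m⁻¹ × 15 m = 2.85 × 10^-4
A = 2.1 × 10^5 acres = 8.498 × 10^8 m²
Net abstraction = 46200 − 13000 = 33200 m³/d
t = 14 weeks = 98 d
ΔV = Q × t = 33200 m³/d × 98 d = 3.254 × 10^6 m³
Δh = ΔV / (S × A) = 3.254 × 10^6 / (2.85 × 10^-4 × 8.498 × 10^8) = 13.43 m

Δh ≈ 13.4 m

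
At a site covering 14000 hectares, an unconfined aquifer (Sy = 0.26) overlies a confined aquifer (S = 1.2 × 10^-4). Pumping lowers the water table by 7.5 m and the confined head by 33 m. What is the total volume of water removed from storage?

A = 14000 hectares = 1.4 × 10^8 m²
Unconfined: ΔV_u = Sy × A × Δh_u = 0.26 × 1.4 × 10^8 × 7.5 = 2.73 × 10^8 m³
Confined: ΔV_c = S × A × Δh_c = 1.2 × 10^-4 × 1.4 × 10^8 × 33 = 5.544 × 10^5 m³
Total ΔV = 2.73 × 10^8 + 5.544 × 10^5 = 2.736 × 10^8 m³

ΔV ≈ 2.74 × 10^8 m³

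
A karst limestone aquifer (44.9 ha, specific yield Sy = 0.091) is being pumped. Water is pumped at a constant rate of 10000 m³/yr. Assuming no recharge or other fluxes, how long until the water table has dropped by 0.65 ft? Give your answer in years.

t ≈ 0.809 years

A = 44.9 ha = 4.49 × 10^5 m²
Δh = 0.65 ft = 0.1981 m
ΔV = Sy × A × Δh = 0.091 × 4.49 × 10^5 × 0.1981 = 8095 m³
Q = 10000 m³/yr = 27.4 m³/d
t = ΔV / Q = 8095 m³ / 27.4 m³/d = 295.5 d
t = 295.5 d ≈ 0.8095 years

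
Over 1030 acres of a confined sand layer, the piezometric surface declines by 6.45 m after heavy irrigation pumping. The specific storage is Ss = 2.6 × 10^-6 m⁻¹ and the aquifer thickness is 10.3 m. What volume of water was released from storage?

ΔV ≈ 720 m³

S = Ss × b = 2.6 × 10^-6 m⁻¹ × 10.3 m = 2.678 × 10^-5
A = 1030 acres = 4.168 × 10^6 m²
ΔV = S × A × Δh = 2.678 × 10^-5 × 4.168 × 10^6 m² × 6.45 m = 720 m³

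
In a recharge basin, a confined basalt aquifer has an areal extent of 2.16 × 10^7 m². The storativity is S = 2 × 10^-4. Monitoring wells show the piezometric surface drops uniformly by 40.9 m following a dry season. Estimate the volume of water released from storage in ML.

ΔV ≈ 177 ML

ΔV = S × A × Δh = 2 × 10^-4 × 2.16 × 10^7 m² × 40.9 m = 1.767 × 10^5 m³
ΔV = 1.767 × 10^5 m³ = 176.7 ML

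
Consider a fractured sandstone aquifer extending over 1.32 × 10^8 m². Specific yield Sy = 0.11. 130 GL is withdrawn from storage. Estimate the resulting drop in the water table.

Δh ≈ 8.95 m

ΔV = 130 GL = 1.3 × 10^8 m³
Δh = ΔV / (Sy × A) = 1.3 × 10^8 m³ / (0.11 × 1.32 × 10^8 m²) = 8.953 m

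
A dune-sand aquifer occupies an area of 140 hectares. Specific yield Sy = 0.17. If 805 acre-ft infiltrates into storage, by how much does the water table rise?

A = 140 hectares = 1.4 × 10^6 m²
ΔV = 805 acre-ft = 9.93 × 10^5 m³
Δh = ΔV / (Sy × A) = 9.93 × 10^5 m³ / (0.17 × 1.4 × 10^6 m²) = 4.172 m

Δh ≈ 4.17 m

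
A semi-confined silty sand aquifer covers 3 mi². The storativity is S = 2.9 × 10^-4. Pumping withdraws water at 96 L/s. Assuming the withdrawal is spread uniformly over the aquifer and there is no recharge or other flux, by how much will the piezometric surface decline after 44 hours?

A = 3 mi² = 7.77 × 10^6 m²
Q = 96 L/s = 8294 m³/d
t = 44 hours = 1.833 d
ΔV = Q × t = 8294 m³/d × 1.833 d = 15210 m³
Δh = ΔV / (S × A) = 15210 / (2.9 × 10^-4 × 7.77 × 10^6) = 6.749 m

Δh ≈ 6.75 m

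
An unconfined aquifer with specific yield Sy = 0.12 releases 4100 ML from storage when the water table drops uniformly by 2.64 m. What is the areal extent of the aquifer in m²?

A ≈ 1.29 × 10^7 m²

ΔV = 4100 ML = 4.1 × 10^6 m³
A = ΔV / (Sy × Δh) = 4.1 × 10^6 / (0.12 × 2.64) = 1.294 × 10^7 m²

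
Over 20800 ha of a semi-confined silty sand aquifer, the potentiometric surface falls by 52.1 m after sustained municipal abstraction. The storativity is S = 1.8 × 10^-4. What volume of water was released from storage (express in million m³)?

ΔV ≈ 1.95 million m³

A = 20800 ha = 2.08 × 10^8 m²
ΔV = S × A × Δh = 1.8 × 10^-4 × 2.08 × 10^8 m² × 52.1 m = 1.951 × 10^6 m³
ΔV = 1.951 × 10^6 m³ = 1.951 million m³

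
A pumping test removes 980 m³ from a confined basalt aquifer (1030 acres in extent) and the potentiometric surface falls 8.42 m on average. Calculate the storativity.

A = 1030 acres = 4.168 × 10^6 m²
S = ΔV / (A × Δh) = 980 m³ / (4.168 × 10^6 m² × 8.42 m) = 2.792 × 10^-5

S ≈ 2.8 × 10^-5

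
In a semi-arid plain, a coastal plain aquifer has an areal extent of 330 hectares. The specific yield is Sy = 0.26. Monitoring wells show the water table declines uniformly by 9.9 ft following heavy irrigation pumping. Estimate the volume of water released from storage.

A = 330 hectares = 3.3 × 10^6 m²
Δh = 9.9 ft = 3.018 m
ΔV = Sy × A × Δh = 0.26 × 3.3 × 10^6 m² × 3.018 m = 2.589 × 10^6 m³

ΔV ≈ 2.59 × 10^6 m³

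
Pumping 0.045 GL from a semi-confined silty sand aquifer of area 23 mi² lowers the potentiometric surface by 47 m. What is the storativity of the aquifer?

S ≈ 1.6 × 10^-5

A = 23 mi² = 5.957 × 10^7 m²
ΔV = 0.045 GL = 45000 m³
S = ΔV / (A × Δh) = 45000 m³ / (5.957 × 10^7 m² × 47 m) = 1.607 × 10^-5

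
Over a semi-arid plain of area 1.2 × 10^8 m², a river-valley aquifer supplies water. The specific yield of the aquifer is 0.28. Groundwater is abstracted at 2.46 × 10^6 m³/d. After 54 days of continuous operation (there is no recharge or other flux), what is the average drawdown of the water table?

ΔV = Q × t = 2.46 × 10^6 m³/d × 54 d = 1.328 × 10^8 m³
Δh = ΔV / (Sy × A) = 1.328 × 10^8 / (0.28 × 1.2 × 10^8) = 3.954 m

Δh ≈ 3.95 m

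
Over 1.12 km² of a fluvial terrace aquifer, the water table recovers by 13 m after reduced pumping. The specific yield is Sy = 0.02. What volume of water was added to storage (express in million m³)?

ΔV ≈ 0.291 million m³

A = 1.12 km² = 1.12 × 10^6 m²
ΔV = Sy × A × Δh = 0.02 × 1.12 × 10^6 m² × 13 m = 2.912 × 10^5 m³
ΔV = 2.912 × 10^5 m³ = 0.2912 million m³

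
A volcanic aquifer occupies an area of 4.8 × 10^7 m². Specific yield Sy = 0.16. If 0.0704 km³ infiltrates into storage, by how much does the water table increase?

ΔV = 0.0704 km³ = 7.04 × 10^7 m³
Δh = ΔV / (Sy × A) = 7.04 × 10^7 m³ / (0.16 × 4.8 × 10^7 m²) = 9.167 m

Δh ≈ 9.17 m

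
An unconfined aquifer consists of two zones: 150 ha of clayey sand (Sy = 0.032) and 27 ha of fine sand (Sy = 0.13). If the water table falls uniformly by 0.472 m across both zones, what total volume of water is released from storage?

ΔV ≈ 39200 m³

A₁ = 150 ha = 1.5 × 10^6 m²; A₂ = 27 ha = 2.7 × 10^5 m²
ΔV₁ = 0.032 × 1.5 × 10^6 × 0.472 = 22660 m³
ΔV₂ = 0.13 × 2.7 × 10^5 × 0.472 = 16570 m³
ΔV = ΔV₁ + ΔV₂ = 39220 m³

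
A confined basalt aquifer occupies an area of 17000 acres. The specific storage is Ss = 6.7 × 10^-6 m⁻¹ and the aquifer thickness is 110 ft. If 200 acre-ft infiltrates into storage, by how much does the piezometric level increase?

b = 110 ft = 33.53 m
S = Ss × b = 6.7 × 10^-6 m⁻¹ × 33.53 m = 2.246 × 10^-4
A = 17000 acres = 6.88 × 10^7 m²
ΔV = 200 acre-ft = 2.467 × 10^5 m³
Δh = ΔV / (S × A) = 2.467 × 10^5 m³ / (2.246 × 10^-4 × 6.88 × 10^7 m²) = 15.96 m

Δh ≈ 16 m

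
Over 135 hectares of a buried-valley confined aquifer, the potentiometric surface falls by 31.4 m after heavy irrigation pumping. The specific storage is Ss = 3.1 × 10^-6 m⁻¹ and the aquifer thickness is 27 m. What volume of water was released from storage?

ΔV ≈ 3550 m³

S = Ss × b = 3.1 × 10^-6 m⁻¹ × 27 m = 8.37 × 10^-5
A = 135 hectares = 1.35 × 10^6 m²
ΔV = S × A × Δh = 8.37 × 10^-5 × 1.35 × 10^6 m² × 31.4 m = 3548 m³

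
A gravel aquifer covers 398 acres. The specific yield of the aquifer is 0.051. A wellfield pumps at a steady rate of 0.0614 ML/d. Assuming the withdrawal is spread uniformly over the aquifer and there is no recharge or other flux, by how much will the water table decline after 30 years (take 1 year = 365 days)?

Δh ≈ 8.18 m

A = 398 acres = 1.611 × 10^6 m²
Q = 0.0614 ML/d = 61.4 m³/d
t = 30 years = 10950 d
ΔV = Q × t = 61.4 m³/d × 10950 d = 6.723 × 10^5 m³
Δh = ΔV / (Sy × A) = 6.723 × 10^5 / (0.051 × 1.611 × 10^6) = 8.185 m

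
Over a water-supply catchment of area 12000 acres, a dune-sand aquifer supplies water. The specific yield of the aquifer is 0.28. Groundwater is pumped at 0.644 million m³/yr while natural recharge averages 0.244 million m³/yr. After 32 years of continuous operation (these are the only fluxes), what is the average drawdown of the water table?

A = 12000 acres = 4.856 × 10^7 m²
Net abstraction = 0.644 − 0.244 = 0.4 million m³/yr
Q_net = 0.4 million m³/yr = 1096 m³/d
t = 32 years = 11680 d
ΔV = Q × t = 1096 m³/d × 11680 d = 1.28 × 10^7 m³
Δh = ΔV / (Sy × A) = 1.28 × 10^7 / (0.28 × 4.856 × 10^7) = 0.9414 m

Δh ≈ 0.941 m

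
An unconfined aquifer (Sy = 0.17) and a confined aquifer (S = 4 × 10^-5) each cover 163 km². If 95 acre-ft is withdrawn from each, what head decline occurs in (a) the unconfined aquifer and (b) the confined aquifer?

A = 163 km² = 1.63 × 10^8 m²
ΔV = 95 acre-ft = 1.172 × 10^5 m³
Unconfined: Δh_u = ΔV/(Sy·A) = 1.172 × 10^5/(0.17 × 1.63 × 10^8) = 0.004229 m
Confined: Δh_c = ΔV/(S·A) = 1.172 × 10^5/(4 × 10^-5 × 1.63 × 10^8) = 17.97 m

Δh_u ≈ 0.00423 m; Δh_c ≈ 18 m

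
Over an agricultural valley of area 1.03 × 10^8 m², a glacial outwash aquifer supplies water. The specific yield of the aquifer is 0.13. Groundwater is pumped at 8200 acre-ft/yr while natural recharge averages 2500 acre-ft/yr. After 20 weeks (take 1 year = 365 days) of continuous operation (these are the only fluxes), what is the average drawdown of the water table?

Net abstraction = 8200 − 2500 = 5700 acre-ft/yr
Q_net = 5700 acre-ft/yr = 19260 m³/d
t = 20 weeks = 140 d
ΔV = Q × t = 19260 m³/d × 140 d = 2.697 × 10^6 m³
Δh = ΔV / (Sy × A) = 2.697 × 10^6 / (0.13 × 1.03 × 10^8) = 0.2014 m

Δh ≈ 0.201 m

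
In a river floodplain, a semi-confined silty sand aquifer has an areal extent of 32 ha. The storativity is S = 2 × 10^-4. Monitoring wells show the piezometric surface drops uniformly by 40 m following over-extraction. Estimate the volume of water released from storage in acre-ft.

ΔV ≈ 2.08 acre-ft

A = 32 ha = 3.2 × 10^5 m²
ΔV = S × A × Δh = 2 × 10^-4 × 3.2 × 10^5 m² × 40 m = 2560 m³
ΔV = 2560 m³ = 2.075 acre-ft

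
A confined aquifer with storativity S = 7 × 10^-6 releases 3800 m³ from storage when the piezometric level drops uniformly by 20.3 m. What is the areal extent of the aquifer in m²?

A ≈ 2.67 × 10^7 m²

A = ΔV / (S × Δh) = 3800 / (7 × 10^-6 × 20.3) = 2.674 × 10^7 m²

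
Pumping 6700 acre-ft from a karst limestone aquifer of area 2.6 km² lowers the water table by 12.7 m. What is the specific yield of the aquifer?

A = 2.6 km² = 2.6 × 10^6 m²
ΔV = 6700 acre-ft = 8.264 × 10^6 m³
Sy = ΔV / (A × Δh) = 8.264 × 10^6 m³ / (2.6 × 10^6 m² × 12.7 m) = 0.2503

Sy ≈ 0.25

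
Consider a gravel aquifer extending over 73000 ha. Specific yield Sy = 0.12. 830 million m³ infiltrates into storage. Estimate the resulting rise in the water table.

Δh ≈ 9.47 m

A = 73000 ha = 7.3 × 10^8 m²
ΔV = 830 million m³ = 8.3 × 10^8 m³
Δh = ΔV / (Sy × A) = 8.3 × 10^8 m³ / (0.12 × 7.3 × 10^8 m²) = 9.475 m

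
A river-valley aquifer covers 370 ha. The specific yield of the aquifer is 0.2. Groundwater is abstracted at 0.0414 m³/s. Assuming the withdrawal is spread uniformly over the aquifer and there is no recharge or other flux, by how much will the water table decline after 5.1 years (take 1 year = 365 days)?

A = 370 ha = 3.7 × 10^6 m²
Q = 0.0414 m³/s = 3577 m³/d
t = 5.1 years = 1861 d
ΔV = Q × t = 3577 m³/d × 1861 d = 6.659 × 10^6 m³
Δh = ΔV / (Sy × A) = 6.659 × 10^6 / (0.2 × 3.7 × 10^6) = 8.998 m

Δh ≈ 9 m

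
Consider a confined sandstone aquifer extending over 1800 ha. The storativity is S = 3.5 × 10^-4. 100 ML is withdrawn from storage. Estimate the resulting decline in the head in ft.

A = 1800 ha = 1.8 × 10^7 m²
ΔV = 100 ML = 1 × 10^5 m³
Δh = ΔV / (S × A) = 1 × 10^5 m³ / (3.5 × 10^-4 × 1.8 × 10^7 m²) = 15.87 m
Δh = 15.87 m = 52.08 ft

Δh ≈ 52.1 ft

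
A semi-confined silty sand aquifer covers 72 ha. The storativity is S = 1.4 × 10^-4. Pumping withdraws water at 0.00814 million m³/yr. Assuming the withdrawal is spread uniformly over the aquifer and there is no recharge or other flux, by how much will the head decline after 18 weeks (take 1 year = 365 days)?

A = 72 ha = 7.2 × 10^5 m²
Q = 0.00814 million m³/yr = 22.3 m³/d
t = 18 weeks = 126 d
ΔV = Q × t = 22.3 m³/d × 126 d = 2810 m³
Δh = ΔV / (S × A) = 2810 / (1.4 × 10^-4 × 7.2 × 10^5) = 27.88 m

Δh ≈ 27.9 m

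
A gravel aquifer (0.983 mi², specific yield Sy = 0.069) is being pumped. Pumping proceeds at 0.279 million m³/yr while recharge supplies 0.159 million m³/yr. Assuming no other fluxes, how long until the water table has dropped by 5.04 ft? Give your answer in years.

t ≈ 2.25 years

A = 0.983 mi² = 2.546 × 10^6 m²
Δh = 5.04 ft = 1.536 m
ΔV = Sy × A × Δh = 0.069 × 2.546 × 10^6 × 1.536 = 2.699 × 10^5 m³
Net withdrawal = 0.279 − 0.159 = 0.12 million m³/yr = 328.8 m³/d
t = ΔV / Q = 2.699 × 10^5 m³ / 328.8 m³/d = 820.8 d
t = 820.8 d ≈ 2.249 years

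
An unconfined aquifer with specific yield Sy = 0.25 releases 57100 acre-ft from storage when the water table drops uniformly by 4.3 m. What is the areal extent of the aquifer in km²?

A ≈ 65.5 km²

ΔV = 57100 acre-ft = 7.043 × 10^7 m³
A = ΔV / (Sy × Δh) = 7.043 × 10^7 / (0.25 × 4.3) = 6.552 × 10^7 m²
A = 6.552 × 10^7 m² = 65.52 km²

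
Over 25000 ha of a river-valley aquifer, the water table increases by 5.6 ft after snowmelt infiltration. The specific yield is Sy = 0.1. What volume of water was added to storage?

A = 25000 ha = 2.5 × 10^8 m²
Δh = 5.6 ft = 1.707 m
ΔV = Sy × A × Δh = 0.1 × 2.5 × 10^8 m² × 1.707 m = 4.267 × 10^7 m³

ΔV ≈ 4.27 × 10^7 m³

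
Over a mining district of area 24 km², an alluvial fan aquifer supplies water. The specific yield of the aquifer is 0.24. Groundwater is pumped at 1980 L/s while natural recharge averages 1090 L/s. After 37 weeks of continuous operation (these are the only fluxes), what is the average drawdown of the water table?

A = 24 km² = 2.4 × 10^7 m²
Net abstraction = 1980 − 1090 = 890 L/s
Q_net = 890 L/s = 76900 m³/d
t = 37 weeks = 259 d
ΔV = Q × t = 76900 m³/d × 259 d = 1.992 × 10^7 m³
Δh = ΔV / (Sy × A) = 1.992 × 10^7 / (0.24 × 2.4 × 10^7) = 3.458 m

Δh ≈ 3.46 m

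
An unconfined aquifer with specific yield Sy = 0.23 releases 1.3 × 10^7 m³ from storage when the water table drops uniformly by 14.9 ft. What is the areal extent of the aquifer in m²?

Δh = 14.9 ft = 4.542 m
A = ΔV / (Sy × Δh) = 1.3 × 10^7 / (0.23 × 4.542) = 1.245 × 10^7 m²

A ≈ 1.24 × 10^7 m²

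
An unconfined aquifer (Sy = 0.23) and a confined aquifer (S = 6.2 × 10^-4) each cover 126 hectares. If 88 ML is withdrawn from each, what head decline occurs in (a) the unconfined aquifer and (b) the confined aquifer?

Δh_u ≈ 0.304 m; Δh_c ≈ 113 m

A = 126 hectares = 1.26 × 10^6 m²
ΔV = 88 ML = 88000 m³
Unconfined: Δh_u = ΔV/(Sy·A) = 88000/(0.23 × 1.26 × 10^6) = 0.3037 m
Confined: Δh_c = ΔV/(S·A) = 88000/(6.2 × 10^-4 × 1.26 × 10^6) = 112.6 m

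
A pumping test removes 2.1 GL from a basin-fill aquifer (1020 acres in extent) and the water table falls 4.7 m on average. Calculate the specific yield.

A = 1020 acres = 4.128 × 10^6 m²
ΔV = 2.1 GL = 2.1 × 10^6 m³
Sy = ΔV / (A × Δh) = 2.1 × 10^6 m³ / (4.128 × 10^6 m² × 4.7 m) = 0.1082

Sy ≈ 0.11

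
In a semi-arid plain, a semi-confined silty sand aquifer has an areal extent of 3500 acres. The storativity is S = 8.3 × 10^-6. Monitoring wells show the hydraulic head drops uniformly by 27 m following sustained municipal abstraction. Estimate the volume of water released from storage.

ΔV ≈ 3170 m³

A = 3500 acres = 1.416 × 10^7 m²
ΔV = S × A × Δh = 8.3 × 10^-6 × 1.416 × 10^7 m² × 27 m = 3174 m³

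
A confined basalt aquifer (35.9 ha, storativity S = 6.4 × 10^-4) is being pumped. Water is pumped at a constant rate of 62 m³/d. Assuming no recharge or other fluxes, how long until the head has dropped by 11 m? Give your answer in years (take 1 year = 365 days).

A = 35.9 ha = 3.59 × 10^5 m²
ΔV = S × A × Δh = 6.4 × 10^-4 × 3.59 × 10^5 × 11 = 2527 m³
t = ΔV / Q = 2527 m³ / 62 m³/d = 40.76 d
t = 40.76 d ≈ 0.1117 years

t ≈ 0.112 years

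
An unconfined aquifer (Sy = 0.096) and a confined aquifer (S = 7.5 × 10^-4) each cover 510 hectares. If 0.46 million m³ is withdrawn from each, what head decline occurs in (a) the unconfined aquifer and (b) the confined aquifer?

A = 510 hectares = 5.1 × 10^6 m²
ΔV = 0.46 million m³ = 4.6 × 10^5 m³
Unconfined: Δh_u = ΔV/(Sy·A) = 4.6 × 10^5/(0.096 × 5.1 × 10^6) = 0.9395 m
Confined: Δh_c = ΔV/(S·A) = 4.6 × 10^5/(7.5 × 10^-4 × 5.1 × 10^6) = 120.3 m

Δh_u ≈ 0.94 m; Δh_c ≈ 120 m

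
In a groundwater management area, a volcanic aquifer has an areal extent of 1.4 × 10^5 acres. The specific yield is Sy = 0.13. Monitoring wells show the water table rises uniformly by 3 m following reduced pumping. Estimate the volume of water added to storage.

ΔV ≈ 2.21 × 10^8 m³

A = 1.4 × 10^5 acres = 5.666 × 10^8 m²
ΔV = Sy × A × Δh = 0.13 × 5.666 × 10^8 m² × 3 m = 2.21 × 10^8 m³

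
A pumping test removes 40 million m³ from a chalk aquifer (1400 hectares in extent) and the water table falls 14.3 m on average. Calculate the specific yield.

A = 1400 hectares = 1.4 × 10^7 m²
ΔV = 40 million m³ = 4 × 10^7 m³
Sy = ΔV / (A × Δh) = 4 × 10^7 m³ / (1.4 × 10^7 m² × 14.3 m) = 0.1998

Sy ≈ 0.2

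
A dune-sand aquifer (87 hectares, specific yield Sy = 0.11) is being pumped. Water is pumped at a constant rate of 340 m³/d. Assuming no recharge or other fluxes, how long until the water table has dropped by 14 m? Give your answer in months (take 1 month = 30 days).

t ≈ 131 months

A = 87 hectares = 8.7 × 10^5 m²
ΔV = Sy × A × Δh = 0.11 × 8.7 × 10^5 × 14 = 1.34 × 10^6 m³
t = ΔV / Q = 1.34 × 10^6 m³ / 340 m³/d = 3941 d
t = 3941 d ≈ 131.4 months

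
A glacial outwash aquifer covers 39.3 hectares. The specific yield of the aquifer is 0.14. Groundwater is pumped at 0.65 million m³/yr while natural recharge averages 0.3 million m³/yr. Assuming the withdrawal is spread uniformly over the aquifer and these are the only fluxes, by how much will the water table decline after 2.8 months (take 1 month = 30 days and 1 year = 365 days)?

A = 39.3 hectares = 3.93 × 10^5 m²
Net abstraction = 0.65 − 0.3 = 0.35 million m³/yr
Q_net = 0.35 million m³/yr = 958.9 m³/d
t = 2.8 months = 84 d
ΔV = Q × t = 958.9 m³/d × 84 d = 80550 m³
Δh = ΔV / (Sy × A) = 80550 / (0.14 × 3.93 × 10^5) = 1.464 m

Δh ≈ 1.46 m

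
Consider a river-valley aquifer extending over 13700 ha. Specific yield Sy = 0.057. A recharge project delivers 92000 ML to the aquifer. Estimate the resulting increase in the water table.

Δh ≈ 11.8 m

A = 13700 ha = 1.37 × 10^8 m²
ΔV = 92000 ML = 9.2 × 10^7 m³
Δh = ΔV / (Sy × A) = 9.2 × 10^7 m³ / (0.057 × 1.37 × 10^8 m²) = 11.78 m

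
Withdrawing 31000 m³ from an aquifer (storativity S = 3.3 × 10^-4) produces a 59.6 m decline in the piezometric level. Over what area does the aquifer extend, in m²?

A = ΔV / (S × Δh) = 31000 / (3.3 × 10^-4 × 59.6) = 1.576 × 10^6 m²

A ≈ 1.58 × 10^6 m²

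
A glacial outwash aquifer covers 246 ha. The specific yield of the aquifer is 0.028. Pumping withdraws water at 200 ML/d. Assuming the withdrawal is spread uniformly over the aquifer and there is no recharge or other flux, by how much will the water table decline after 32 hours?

Δh ≈ 3.87 m

A = 246 ha = 2.46 × 10^6 m²
Q = 200 ML/d = 2 × 10^5 m³/d
t = 32 hours = 1.333 d
ΔV = Q × t = 2 × 10^5 m³/d × 1.333 d = 2.667 × 10^5 m³
Δh = ΔV / (Sy × A) = 2.667 × 10^5 / (0.028 × 2.46 × 10^6) = 3.871 m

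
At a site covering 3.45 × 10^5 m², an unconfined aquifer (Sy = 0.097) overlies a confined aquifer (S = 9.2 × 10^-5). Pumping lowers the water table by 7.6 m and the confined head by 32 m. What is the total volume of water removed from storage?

Unconfined: ΔV_u = Sy × A × Δh_u = 0.097 × 3.45 × 10^5 × 7.6 = 2.543 × 10^5 m³
Confined: ΔV_c = S × A × Δh_c = 9.2 × 10^-5 × 3.45 × 10^5 × 32 = 1016 m³
Total ΔV = 2.543 × 10^5 + 1016 = 2.553 × 10^5 m³

ΔV ≈ 2.55 × 10^5 m³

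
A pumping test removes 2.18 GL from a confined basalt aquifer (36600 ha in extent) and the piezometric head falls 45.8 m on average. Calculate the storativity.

A = 36600 ha = 3.66 × 10^8 m²
ΔV = 2.18 GL = 2.18 × 10^6 m³
S = ΔV / (A × Δh) = 2.18 × 10^6 m³ / (3.66 × 10^8 m² × 45.8 m) = 1.3 × 10^-4

S ≈ 1.3 × 10^-4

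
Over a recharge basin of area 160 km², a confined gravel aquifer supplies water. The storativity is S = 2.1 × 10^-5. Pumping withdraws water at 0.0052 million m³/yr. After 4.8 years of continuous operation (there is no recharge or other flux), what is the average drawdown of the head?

A = 160 km² = 1.6 × 10^8 m²
Q = 0.0052 million m³/yr = 14.25 m³/d
t = 4.8 years = 1752 d
ΔV = Q × t = 14.25 m³/d × 1752 d = 24960 m³
Δh = ΔV / (S × A) = 24960 / (2.1 × 10^-5 × 1.6 × 10^8) = 7.429 m

Δh ≈ 7.43 m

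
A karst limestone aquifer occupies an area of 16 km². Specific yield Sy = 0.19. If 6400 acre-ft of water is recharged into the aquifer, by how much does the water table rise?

Δh ≈ 2.6 m

A = 16 km² = 1.6 × 10^7 m²
ΔV = 6400 acre-ft = 7.894 × 10^6 m³
Δh = ΔV / (Sy × A) = 7.894 × 10^6 m³ / (0.19 × 1.6 × 10^7 m²) = 2.597 m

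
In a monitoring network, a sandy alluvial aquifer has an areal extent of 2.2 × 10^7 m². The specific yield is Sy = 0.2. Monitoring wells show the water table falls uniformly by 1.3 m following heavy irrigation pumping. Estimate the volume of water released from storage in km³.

ΔV = Sy × A × Δh = 0.2 × 2.2 × 10^7 m² × 1.3 m = 5.72 × 10^6 m³
ΔV = 5.72 × 10^6 m³ = 0.00572 km³

ΔV ≈ 0.00572 km³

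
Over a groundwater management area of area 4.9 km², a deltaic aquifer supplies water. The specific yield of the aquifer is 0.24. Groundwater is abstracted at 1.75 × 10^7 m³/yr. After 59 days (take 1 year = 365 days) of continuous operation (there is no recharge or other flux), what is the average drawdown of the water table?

A = 4.9 km² = 4.9 × 10^6 m²
Q = 1.75 × 10^7 m³/yr = 47950 m³/d
ΔV = Q × t = 47950 m³/d × 59 d = 2.829 × 10^6 m³
Δh = ΔV / (Sy × A) = 2.829 × 10^6 / (0.24 × 4.9 × 10^6) = 2.405 m

Δh ≈ 2.41 m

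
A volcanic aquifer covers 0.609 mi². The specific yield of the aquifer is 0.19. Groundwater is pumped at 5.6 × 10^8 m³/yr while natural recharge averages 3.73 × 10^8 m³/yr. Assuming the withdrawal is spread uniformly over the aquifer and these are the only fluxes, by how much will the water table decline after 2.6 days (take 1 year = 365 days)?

Δh ≈ 4.44 m

A = 0.609 mi² = 1.577 × 10^6 m²
Net abstraction = 5.6 × 10^8 − 3.73 × 10^8 = 1.87 × 10^8 m³/yr
Q_net = 1.87 × 10^8 m³/yr = 5.123 × 10^5 m³/d
ΔV = Q × t = 5.123 × 10^5 m³/d × 2.6 d = 1.332 × 10^6 m³
Δh = ΔV / (Sy × A) = 1.332 × 10^6 / (0.19 × 1.577 × 10^6) = 4.445 m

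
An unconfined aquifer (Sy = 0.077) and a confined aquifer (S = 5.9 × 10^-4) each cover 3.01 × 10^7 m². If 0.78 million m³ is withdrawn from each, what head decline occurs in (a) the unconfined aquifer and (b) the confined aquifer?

Δh_u ≈ 0.337 m; Δh_c ≈ 43.9 m

ΔV = 0.78 million m³ = 7.8 × 10^5 m³
Unconfined: Δh_u = ΔV/(Sy·A) = 7.8 × 10^5/(0.077 × 3.01 × 10^7) = 0.3365 m
Confined: Δh_c = ΔV/(S·A) = 7.8 × 10^5/(5.9 × 10^-4 × 3.01 × 10^7) = 43.92 m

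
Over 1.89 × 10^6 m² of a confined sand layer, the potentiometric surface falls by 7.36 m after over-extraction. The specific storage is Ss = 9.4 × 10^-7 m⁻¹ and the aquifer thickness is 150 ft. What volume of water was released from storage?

b = 150 ft = 45.72 m
S = Ss × b = 9.4 × 10^-7 m⁻¹ × 45.72 m = 4.298 × 10^-5
ΔV = S × A × Δh = 4.298 × 10^-5 × 1.89 × 10^6 m² × 7.36 m = 597.8 m³

ΔV ≈ 598 m³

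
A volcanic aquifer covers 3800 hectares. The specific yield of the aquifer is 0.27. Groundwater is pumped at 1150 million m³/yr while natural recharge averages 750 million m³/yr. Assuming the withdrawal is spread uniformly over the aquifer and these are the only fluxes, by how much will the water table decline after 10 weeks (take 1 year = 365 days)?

Δh ≈ 7.48 m

A = 3800 hectares = 3.8 × 10^7 m²
Net abstraction = 1150 − 750 = 400 million m³/yr
Q_net = 400 million m³/yr = 1.096 × 10^6 m³/d
t = 10 weeks = 70 d
ΔV = Q × t = 1.096 × 10^6 m³/d × 70 d = 7.671 × 10^7 m³
Δh = ΔV / (Sy × A) = 7.671 × 10^7 / (0.27 × 3.8 × 10^7) = 7.477 m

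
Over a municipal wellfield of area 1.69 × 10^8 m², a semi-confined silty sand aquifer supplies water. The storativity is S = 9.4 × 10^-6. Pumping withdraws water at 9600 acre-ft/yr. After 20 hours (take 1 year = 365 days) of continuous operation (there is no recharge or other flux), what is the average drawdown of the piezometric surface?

Δh ≈ 17 m

Q = 9600 acre-ft/yr = 32440 m³/d
t = 20 hours = 0.8333 d
ΔV = Q × t = 32440 m³/d × 0.8333 d = 27040 m³
Δh = ΔV / (S × A) = 27040 / (9.4 × 10^-6 × 1.69 × 10^8) = 17.02 m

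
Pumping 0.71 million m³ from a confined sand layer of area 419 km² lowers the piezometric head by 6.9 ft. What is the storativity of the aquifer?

S ≈ 8.1 × 10^-4

A = 419 km² = 4.19 × 10^8 m²
Δh = 6.9 ft = 2.103 m
ΔV = 0.71 million m³ = 7.1 × 10^5 m³
S = ΔV / (A × Δh) = 7.1 × 10^5 m³ / (4.19 × 10^8 m² × 2.103 m) = 8.057 × 10^-4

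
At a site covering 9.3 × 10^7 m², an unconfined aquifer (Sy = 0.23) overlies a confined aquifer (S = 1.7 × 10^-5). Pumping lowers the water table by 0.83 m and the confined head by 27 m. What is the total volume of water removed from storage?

ΔV ≈ 1.78 × 10^7 m³

Unconfined: ΔV_u = Sy × A × Δh_u = 0.23 × 9.3 × 10^7 × 0.83 = 1.775 × 10^7 m³
Confined: ΔV_c = S × A × Δh_c = 1.7 × 10^-5 × 9.3 × 10^7 × 27 = 42690 m³
Total ΔV = 1.775 × 10^7 + 42690 = 1.78 × 10^7 m³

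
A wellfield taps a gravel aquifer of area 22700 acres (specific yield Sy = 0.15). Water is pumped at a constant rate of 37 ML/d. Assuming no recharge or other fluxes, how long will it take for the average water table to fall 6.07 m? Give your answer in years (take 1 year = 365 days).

t ≈ 6.19 years

A = 22700 acres = 9.186 × 10^7 m²
ΔV = Sy × A × Δh = 0.15 × 9.186 × 10^7 × 6.07 = 8.364 × 10^7 m³
Q = 37 ML/d = 37000 m³/d
t = ΔV / Q = 8.364 × 10^7 m³ / 37000 m³/d = 2261 d
t = 2261 d ≈ 6.193 years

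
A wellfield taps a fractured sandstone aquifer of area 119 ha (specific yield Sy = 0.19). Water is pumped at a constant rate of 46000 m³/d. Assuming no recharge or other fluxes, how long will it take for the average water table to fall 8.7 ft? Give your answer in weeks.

A = 119 ha = 1.19 × 10^6 m²
Δh = 8.7 ft = 2.652 m
ΔV = Sy × A × Δh = 0.19 × 1.19 × 10^6 × 2.652 = 5.996 × 10^5 m³
t = ΔV / Q = 5.996 × 10^5 m³ / 46000 m³/d = 13.03 d
t = 13.03 d ≈ 1.862 weeks

t ≈ 1.86 weeks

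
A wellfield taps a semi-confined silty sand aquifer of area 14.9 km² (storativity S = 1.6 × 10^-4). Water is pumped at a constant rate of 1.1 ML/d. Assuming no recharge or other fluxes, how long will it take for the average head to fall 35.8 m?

A = 14.9 km² = 1.49 × 10^7 m²
ΔV = S × A × Δh = 1.6 × 10^-4 × 1.49 × 10^7 × 35.8 = 85350 m³
Q = 1.1 ML/d = 1100 m³/d
t = ΔV / Q = 85350 m³ / 1100 m³/d = 77.59 d

t ≈ 77.6 days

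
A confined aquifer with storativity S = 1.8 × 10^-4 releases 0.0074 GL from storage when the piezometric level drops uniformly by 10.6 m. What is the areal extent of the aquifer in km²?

A ≈ 3.88 km²

ΔV = 0.0074 GL = 7400 m³
A = ΔV / (S × Δh) = 7400 / (1.8 × 10^-4 × 10.6) = 3.878 × 10^6 m²
A = 3.878 × 10^6 m² = 3.878 km²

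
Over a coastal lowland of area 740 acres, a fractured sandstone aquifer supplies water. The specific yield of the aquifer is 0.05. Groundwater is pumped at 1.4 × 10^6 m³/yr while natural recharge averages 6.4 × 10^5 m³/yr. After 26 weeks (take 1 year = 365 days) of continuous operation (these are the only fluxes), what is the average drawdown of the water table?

Δh ≈ 2.53 m

A = 740 acres = 2.995 × 10^6 m²
Net abstraction = 1.4 × 10^6 − 6.4 × 10^5 = 7.6 × 10^5 m³/yr
Q_net = 7.6 × 10^5 m³/yr = 2082 m³/d
t = 26 weeks = 182 d
ΔV = Q × t = 2082 m³/d × 182 d = 3.79 × 10^5 m³
Δh = ΔV / (Sy × A) = 3.79 × 10^5 / (0.05 × 2.995 × 10^6) = 2.531 m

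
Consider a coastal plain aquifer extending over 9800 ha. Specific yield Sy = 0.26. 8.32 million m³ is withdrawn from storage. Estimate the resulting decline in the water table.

A = 9800 ha = 9.8 × 10^7 m²
ΔV = 8.32 million m³ = 8.32 × 10^6 m³
Δh = ΔV / (Sy × A) = 8.32 × 10^6 m³ / (0.26 × 9.8 × 10^7 m²) = 0.3265 m

Δh ≈ 0.327 m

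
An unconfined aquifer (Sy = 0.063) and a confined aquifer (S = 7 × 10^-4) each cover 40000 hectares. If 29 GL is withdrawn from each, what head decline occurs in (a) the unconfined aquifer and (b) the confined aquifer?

A = 40000 hectares = 4 × 10^8 m²
ΔV = 29 GL = 2.9 × 10^7 m³
Unconfined: Δh_u = ΔV/(Sy·A) = 2.9 × 10^7/(0.063 × 4 × 10^8) = 1.151 m
Confined: Δh_c = ΔV/(S·A) = 2.9 × 10^7/(7 × 10^-4 × 4 × 10^8) = 103.6 m

Δh_u ≈ 1.15 m; Δh_c ≈ 104 m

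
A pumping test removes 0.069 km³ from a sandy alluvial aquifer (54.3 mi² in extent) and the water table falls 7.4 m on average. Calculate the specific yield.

Sy ≈ 0.066

A = 54.3 mi² = 1.406 × 10^8 m²
ΔV = 0.069 km³ = 6.9 × 10^7 m³
Sy = ΔV / (A × Δh) = 6.9 × 10^7 m³ / (1.406 × 10^8 m² × 7.4 m) = 0.0663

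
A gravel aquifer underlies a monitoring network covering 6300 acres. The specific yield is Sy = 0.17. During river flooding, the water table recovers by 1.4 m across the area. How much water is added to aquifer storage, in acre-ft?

ΔV ≈ 4920 acre-ft

A = 6300 acres = 2.55 × 10^7 m²
ΔV = Sy × A × Δh = 0.17 × 2.55 × 10^7 m² × 1.4 m = 6.068 × 10^6 m³
ΔV = 6.068 × 10^6 m³ = 4919 acre-ft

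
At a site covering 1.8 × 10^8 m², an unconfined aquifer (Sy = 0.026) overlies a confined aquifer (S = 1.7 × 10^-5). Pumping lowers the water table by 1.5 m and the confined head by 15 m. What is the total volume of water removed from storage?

ΔV ≈ 7.07 × 10^6 m³

Unconfined: ΔV_u = Sy × A × Δh_u = 0.026 × 1.8 × 10^8 × 1.5 = 7.02 × 10^6 m³
Confined: ΔV_c = S × A × Δh_c = 1.7 × 10^-5 × 1.8 × 10^8 × 15 = 45900 m³
Total ΔV = 7.02 × 10^6 + 45900 = 7.066 × 10^6 m³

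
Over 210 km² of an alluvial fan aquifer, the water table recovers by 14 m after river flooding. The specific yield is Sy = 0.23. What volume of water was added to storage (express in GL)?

ΔV ≈ 676 GL

A = 210 km² = 2.1 × 10^8 m²
ΔV = Sy × A × Δh = 0.23 × 2.1 × 10^8 m² × 14 m = 6.762 × 10^8 m³
ΔV = 6.762 × 10^8 m³ = 676.2 GL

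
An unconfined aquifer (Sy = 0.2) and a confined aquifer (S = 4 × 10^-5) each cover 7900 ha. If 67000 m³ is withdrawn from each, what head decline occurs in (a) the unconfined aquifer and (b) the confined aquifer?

A = 7900 ha = 7.9 × 10^7 m²
Unconfined: Δh_u = ΔV/(Sy·A) = 67000/(0.2 × 7.9 × 10^7) = 0.004241 m
Confined: Δh_c = ΔV/(S·A) = 67000/(4 × 10^-5 × 7.9 × 10^7) = 21.2 m

Δh_u ≈ 0.00424 m; Δh_c ≈ 21.2 m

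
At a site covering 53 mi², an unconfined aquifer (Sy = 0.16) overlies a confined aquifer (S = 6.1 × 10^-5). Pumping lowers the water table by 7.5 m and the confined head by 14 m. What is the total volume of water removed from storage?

A = 53 mi² = 1.373 × 10^8 m²
Unconfined: ΔV_u = Sy × A × Δh_u = 0.16 × 1.373 × 10^8 × 7.5 = 1.647 × 10^8 m³
Confined: ΔV_c = S × A × Δh_c = 6.1 × 10^-5 × 1.373 × 10^8 × 14 = 1.172 × 10^5 m³
Total ΔV = 1.647 × 10^8 + 1.172 × 10^5 = 1.648 × 10^8 m³

ΔV ≈ 1.65 × 10^8 m³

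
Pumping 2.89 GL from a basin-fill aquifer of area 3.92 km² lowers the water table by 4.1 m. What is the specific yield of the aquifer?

A = 3.92 km² = 3.92 × 10^6 m²
ΔV = 2.89 GL = 2.89 × 10^6 m³
Sy = ΔV / (A × Δh) = 2.89 × 10^6 m³ / (3.92 × 10^6 m² × 4.1 m) = 0.1798

Sy ≈ 0.18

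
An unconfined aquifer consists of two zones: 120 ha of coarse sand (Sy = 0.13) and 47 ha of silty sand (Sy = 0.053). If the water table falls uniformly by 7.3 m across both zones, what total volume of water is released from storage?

A₁ = 120 ha = 1.2 × 10^6 m²; A₂ = 47 ha = 4.7 × 10^5 m²
ΔV₁ = 0.13 × 1.2 × 10^6 × 7.3 = 1.139 × 10^6 m³
ΔV₂ = 0.053 × 4.7 × 10^5 × 7.3 = 1.818 × 10^5 m³
ΔV = ΔV₁ + ΔV₂ = 1.321 × 10^6 m³

ΔV ≈ 1.32 × 10^6 m³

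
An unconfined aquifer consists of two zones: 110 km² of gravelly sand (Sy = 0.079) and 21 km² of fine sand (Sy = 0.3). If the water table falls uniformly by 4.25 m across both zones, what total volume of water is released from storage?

ΔV ≈ 6.37 × 10^7 m³

A₁ = 110 km² = 1.1 × 10^8 m²; A₂ = 21 km² = 2.1 × 10^7 m²
ΔV₁ = 0.079 × 1.1 × 10^8 × 4.25 = 3.693 × 10^7 m³
ΔV₂ = 0.3 × 2.1 × 10^7 × 4.25 = 2.678 × 10^7 m³
ΔV = ΔV₁ + ΔV₂ = 6.371 × 10^7 m³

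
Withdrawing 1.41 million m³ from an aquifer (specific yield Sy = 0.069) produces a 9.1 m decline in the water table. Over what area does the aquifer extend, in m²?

A ≈ 2.25 × 10^6 m²

ΔV = 1.41 million m³ = 1.41 × 10^6 m³
A = ΔV / (Sy × Δh) = 1.41 × 10^6 / (0.069 × 9.1) = 2.246 × 10^6 m²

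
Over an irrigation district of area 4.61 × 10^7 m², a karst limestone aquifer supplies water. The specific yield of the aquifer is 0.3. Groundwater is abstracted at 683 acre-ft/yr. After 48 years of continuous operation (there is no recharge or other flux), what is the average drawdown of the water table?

Δh ≈ 2.92 m

Q = 683 acre-ft/yr = 2308 m³/d
t = 48 years = 17520 d
ΔV = Q × t = 2308 m³/d × 17520 d = 4.044 × 10^7 m³
Δh = ΔV / (Sy × A) = 4.044 × 10^7 / (0.3 × 4.61 × 10^7) = 2.924 m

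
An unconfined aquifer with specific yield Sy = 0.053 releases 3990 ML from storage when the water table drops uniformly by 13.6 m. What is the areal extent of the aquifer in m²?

ΔV = 3990 ML = 3.99 × 10^6 m³
A = ΔV / (Sy × Δh) = 3.99 × 10^6 / (0.053 × 13.6) = 5.536 × 10^6 m²

A ≈ 5.54 × 10^6 m²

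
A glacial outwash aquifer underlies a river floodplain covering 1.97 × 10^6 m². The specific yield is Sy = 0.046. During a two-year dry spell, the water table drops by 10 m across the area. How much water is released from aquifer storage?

ΔV ≈ 9.06 × 10^5 m³

ΔV = Sy × A × Δh = 0.046 × 1.97 × 10^6 m² × 10 m = 9.062 × 10^5 m³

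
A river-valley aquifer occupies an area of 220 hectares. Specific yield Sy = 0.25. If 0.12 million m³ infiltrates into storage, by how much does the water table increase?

A = 220 hectares = 2.2 × 10^6 m²
ΔV = 0.12 million m³ = 1.2 × 10^5 m³
Δh = ΔV / (Sy × A) = 1.2 × 10^5 m³ / (0.25 × 2.2 × 10^6 m²) = 0.2182 m

Δh ≈ 0.218 m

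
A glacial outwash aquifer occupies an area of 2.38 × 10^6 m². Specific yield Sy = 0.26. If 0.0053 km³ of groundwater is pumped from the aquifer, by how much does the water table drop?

ΔV = 0.0053 km³ = 5.3 × 10^6 m³
Δh = ΔV / (Sy × A) = 5.3 × 10^6 m³ / (0.26 × 2.38 × 10^6 m²) = 8.565 m

Δh ≈ 8.56 m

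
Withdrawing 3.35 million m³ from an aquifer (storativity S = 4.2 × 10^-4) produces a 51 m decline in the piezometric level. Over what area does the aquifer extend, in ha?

ΔV = 3.35 million m³ = 3.35 × 10^6 m³
A = ΔV / (S × Δh) = 3.35 × 10^6 / (4.2 × 10^-4 × 51) = 1.564 × 10^8 m²
A = 1.564 × 10^8 m² = 15640 ha

A ≈ 15600 ha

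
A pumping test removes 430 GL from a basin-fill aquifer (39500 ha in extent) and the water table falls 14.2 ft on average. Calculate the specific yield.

A = 39500 ha = 3.95 × 10^8 m²
Δh = 14.2 ft = 4.328 m
ΔV = 430 GL = 4.3 × 10^8 m³
Sy = ΔV / (A × Δh) = 4.3 × 10^8 m³ / (3.95 × 10^8 m² × 4.328 m) = 0.2515

Sy ≈ 0.25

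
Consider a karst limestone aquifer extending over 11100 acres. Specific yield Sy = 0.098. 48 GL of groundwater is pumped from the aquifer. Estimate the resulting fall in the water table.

Δh ≈ 10.9 m

A = 11100 acres = 4.492 × 10^7 m²
ΔV = 48 GL = 4.8 × 10^7 m³
Δh = ΔV / (Sy × A) = 4.8 × 10^7 m³ / (0.098 × 4.492 × 10^7 m²) = 10.9 m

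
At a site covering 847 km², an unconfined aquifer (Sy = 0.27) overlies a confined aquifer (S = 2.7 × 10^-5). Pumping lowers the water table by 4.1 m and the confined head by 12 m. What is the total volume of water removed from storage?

A = 847 km² = 8.47 × 10^8 m²
Unconfined: ΔV_u = Sy × A × Δh_u = 0.27 × 8.47 × 10^8 × 4.1 = 9.376 × 10^8 m³
Confined: ΔV_c = S × A × Δh_c = 2.7 × 10^-5 × 8.47 × 10^8 × 12 = 2.744 × 10^5 m³
Total ΔV = 9.376 × 10^8 + 2.744 × 10^5 = 9.379 × 10^8 m³

ΔV ≈ 9.38 × 10^8 m³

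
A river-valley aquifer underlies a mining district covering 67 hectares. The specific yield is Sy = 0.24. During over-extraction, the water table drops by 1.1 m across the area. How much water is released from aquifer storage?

ΔV ≈ 1.77 × 10^5 m³

A = 67 hectares = 6.7 × 10^5 m²
ΔV = Sy × A × Δh = 0.24 × 6.7 × 10^5 m² × 1.1 m = 1.769 × 10^5 m³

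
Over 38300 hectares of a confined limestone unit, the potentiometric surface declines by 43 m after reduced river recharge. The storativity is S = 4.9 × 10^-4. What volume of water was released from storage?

ΔV ≈ 8.07 × 10^6 m³

A = 38300 hectares = 3.83 × 10^8 m²
ΔV = S × A × Δh = 4.9 × 10^-4 × 3.83 × 10^8 m² × 43 m = 8.07 × 10^6 m³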